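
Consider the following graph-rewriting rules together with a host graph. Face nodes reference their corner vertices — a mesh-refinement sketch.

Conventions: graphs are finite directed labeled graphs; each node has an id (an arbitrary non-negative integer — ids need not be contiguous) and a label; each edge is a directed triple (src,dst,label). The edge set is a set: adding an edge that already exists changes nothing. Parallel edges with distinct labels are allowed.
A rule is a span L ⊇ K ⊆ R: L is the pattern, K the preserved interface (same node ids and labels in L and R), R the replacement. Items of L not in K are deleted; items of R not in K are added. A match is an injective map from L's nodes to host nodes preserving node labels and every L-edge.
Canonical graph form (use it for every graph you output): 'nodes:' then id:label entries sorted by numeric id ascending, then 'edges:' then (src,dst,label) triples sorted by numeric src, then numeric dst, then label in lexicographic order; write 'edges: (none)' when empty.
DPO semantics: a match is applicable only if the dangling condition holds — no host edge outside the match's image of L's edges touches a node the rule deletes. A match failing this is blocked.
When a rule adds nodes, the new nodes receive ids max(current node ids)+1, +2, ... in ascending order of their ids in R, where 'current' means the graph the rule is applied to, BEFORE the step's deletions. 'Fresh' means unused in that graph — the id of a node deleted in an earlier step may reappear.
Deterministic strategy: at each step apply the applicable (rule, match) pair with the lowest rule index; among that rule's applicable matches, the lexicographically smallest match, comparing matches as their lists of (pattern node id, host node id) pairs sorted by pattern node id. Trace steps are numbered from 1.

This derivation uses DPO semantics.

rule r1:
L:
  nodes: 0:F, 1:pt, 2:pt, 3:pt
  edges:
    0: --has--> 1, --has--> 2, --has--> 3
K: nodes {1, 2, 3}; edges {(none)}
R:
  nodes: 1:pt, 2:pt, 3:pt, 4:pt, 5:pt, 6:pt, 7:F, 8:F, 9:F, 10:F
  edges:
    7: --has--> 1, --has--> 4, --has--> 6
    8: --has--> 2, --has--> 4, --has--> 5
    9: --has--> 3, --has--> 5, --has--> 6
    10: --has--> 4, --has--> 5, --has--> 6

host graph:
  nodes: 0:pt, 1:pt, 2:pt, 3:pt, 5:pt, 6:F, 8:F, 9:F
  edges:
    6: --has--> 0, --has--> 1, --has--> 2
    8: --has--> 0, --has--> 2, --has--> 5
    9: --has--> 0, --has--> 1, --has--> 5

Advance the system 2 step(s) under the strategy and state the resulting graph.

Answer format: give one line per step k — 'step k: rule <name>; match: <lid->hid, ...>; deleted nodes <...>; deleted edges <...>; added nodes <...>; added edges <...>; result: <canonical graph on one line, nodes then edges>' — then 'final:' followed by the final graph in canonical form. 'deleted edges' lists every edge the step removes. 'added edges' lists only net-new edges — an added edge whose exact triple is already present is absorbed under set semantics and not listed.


step 1: rule r1; match: 0->6, 1->0, 2->1, 3->2; deleted nodes 6; deleted edges (6,0,has); (6,1,has); (6,2,has); added nodes 10, 11, 12, 13, 14, 15, 16; added edges (13,0,has); (13,10,has); (13,12,has); (14,1,has); (14,10,has); (14,11,has); (15,2,has); (15,11,has); (15,12,has); (16,10,has); (16,11,has); (16,12,has); result: nodes: 0:pt, 1:pt, 2:pt, 3:pt, 5:pt, 8:F, 9:F, 10:pt, 11:pt, 12:pt, 13:F, 14:F, 15:F, 16:F edges: (8,0,has); (8,2,has); (8,5,has); (9,0,has); (9,1,has); (9,5,has); (13,0,has); (13,10,has); (13,12,has); (14,1,has); (14,10,has); (14,11,has); (15,2,has); (15,11,has); (15,12,has); (16,10,has); (16,11,has); (16,12,has)
step 2: rule r1; match: 0->8, 1->0, 2->2, 3->5; deleted nodes 8; deleted edges (8,0,has); (8,2,has); (8,5,has); added nodes 17, 18, 19, 20, 21, 22, 23; added edges (20,0,has); (20,17,has); (20,19,has); (21,2,has); (21,17,has); (21,18,has); (22,5,has); (22,18,has); (22,19,has); (23,17,has); (23,18,has); (23,19,has); result: nodes: 0:pt, 1:pt, 2:pt, 3:pt, 5:pt, 9:F, 10:pt, 11:pt, 12:pt, 13:F, 14:F, 15:F, 16:F, 17:pt, 18:pt, 19:pt, 20:F, 21:F, 22:F, 23:F edges: (9,0,has); (9,1,has); (9,5,has); (13,0,has); (13,10,has); (13,12,has); (14,1,has); (14,10,has); (14,11,has); (15,2,has); (15,11,has); (15,12,has); (16,10,has); (16,11,has); (16,12,has); (20,0,has); (20,17,has); (20,19,has); (21,2,has); (21,17,has); (21,18,has); (22,5,has); (22,18,has); (22,19,has); (23,17,has); (23,18,has); (23,19,has)
final:
nodes: 0:pt, 1:pt, 2:pt, 3:pt, 5:pt, 9:F, 10:pt, 11:pt, 12:pt, 13:F, 14:F, 15:F, 16:F, 17:pt, 18:pt, 19:pt, 20:F, 21:F, 22:F, 23:F
edges: (9,0,has); (9,1,has); (9,5,has); (13,0,has); (13,10,has); (13,12,has); (14,1,has); (14,10,has); (14,11,has); (15,2,has); (15,11,has); (15,12,has); (16,10,has); (16,11,has); (16,12,has); (20,0,has); (20,17,has); (20,19,has); (21,2,has); (21,17,has); (21,18,has); (22,5,has); (22,18,has); (22,19,has); (23,17,has); (23,18,has); (23,19,has)


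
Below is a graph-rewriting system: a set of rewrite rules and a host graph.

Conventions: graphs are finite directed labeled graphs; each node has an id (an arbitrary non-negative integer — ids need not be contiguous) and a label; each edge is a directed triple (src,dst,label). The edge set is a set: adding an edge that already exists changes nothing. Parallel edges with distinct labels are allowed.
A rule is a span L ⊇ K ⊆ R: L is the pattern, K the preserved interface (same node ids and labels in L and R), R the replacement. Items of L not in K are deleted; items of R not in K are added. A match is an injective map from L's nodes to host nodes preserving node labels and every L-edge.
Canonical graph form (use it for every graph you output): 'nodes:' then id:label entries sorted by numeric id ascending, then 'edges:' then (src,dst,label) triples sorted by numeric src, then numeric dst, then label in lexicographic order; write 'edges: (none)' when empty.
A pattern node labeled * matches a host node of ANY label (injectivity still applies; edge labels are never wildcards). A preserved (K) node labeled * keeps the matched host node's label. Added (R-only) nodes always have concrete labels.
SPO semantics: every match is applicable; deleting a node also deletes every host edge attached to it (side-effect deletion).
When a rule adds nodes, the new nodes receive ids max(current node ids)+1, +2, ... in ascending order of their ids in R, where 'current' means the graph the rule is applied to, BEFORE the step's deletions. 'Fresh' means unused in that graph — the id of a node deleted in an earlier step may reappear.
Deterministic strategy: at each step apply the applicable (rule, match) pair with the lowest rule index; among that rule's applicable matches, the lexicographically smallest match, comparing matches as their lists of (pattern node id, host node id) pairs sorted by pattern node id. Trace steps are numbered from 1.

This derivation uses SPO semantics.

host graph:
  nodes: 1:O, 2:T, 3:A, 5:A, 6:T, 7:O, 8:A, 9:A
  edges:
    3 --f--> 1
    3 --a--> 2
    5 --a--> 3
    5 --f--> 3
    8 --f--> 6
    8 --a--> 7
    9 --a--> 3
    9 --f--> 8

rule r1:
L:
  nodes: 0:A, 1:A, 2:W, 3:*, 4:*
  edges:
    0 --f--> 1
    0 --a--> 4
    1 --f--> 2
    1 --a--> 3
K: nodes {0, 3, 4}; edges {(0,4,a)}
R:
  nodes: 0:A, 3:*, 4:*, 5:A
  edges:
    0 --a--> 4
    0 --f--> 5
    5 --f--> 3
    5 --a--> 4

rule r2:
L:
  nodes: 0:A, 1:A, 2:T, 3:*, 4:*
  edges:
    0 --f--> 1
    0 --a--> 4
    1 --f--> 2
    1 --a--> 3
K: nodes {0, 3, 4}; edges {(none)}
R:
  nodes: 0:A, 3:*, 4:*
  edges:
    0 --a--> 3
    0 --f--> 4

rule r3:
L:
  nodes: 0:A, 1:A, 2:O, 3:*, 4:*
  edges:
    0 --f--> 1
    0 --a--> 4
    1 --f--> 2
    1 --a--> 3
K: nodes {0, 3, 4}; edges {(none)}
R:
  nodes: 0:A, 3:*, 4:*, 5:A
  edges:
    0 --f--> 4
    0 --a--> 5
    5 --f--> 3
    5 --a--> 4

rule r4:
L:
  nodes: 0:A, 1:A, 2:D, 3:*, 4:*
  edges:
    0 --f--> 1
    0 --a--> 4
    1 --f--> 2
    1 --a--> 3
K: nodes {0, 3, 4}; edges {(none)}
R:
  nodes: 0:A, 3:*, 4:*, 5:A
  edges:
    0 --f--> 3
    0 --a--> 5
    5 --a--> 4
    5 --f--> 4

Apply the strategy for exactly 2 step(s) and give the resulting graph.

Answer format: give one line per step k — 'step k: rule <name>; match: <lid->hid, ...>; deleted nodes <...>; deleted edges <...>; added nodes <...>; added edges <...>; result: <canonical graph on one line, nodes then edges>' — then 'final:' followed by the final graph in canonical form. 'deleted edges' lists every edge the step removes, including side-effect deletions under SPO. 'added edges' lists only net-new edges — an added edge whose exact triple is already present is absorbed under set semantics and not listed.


step 1: rule r2; match: 0->9, 1->8, 2->6, 3->7, 4->3; deleted nodes 6, 8; deleted edges (8,6,f); (8,7,a); (9,3,a); (9,8,f); added nodes (none); added edges (9,3,f); (9,7,a); result: nodes: 1:O, 2:T, 3:A, 5:A, 7:O, 9:A edges: (3,1,f); (3,2,a); (5,3,a); (5,3,f); (9,3,f); (9,7,a)
step 2: rule r3; match: 0->9, 1->3, 2->1, 3->2, 4->7; deleted nodes 1, 3; deleted edges (3,1,f); (3,2,a); (5,3,a); (5,3,f); (9,3,f); (9,7,a); added nodes 10; added edges (9,7,f); (9,10,a); (10,2,f); (10,7,a); result: nodes: 2:T, 5:A, 7:O, 9:A, 10:A edges: (9,7,f); (9,10,a); (10,2,f); (10,7,a)
final:
nodes: 2:T, 5:A, 7:O, 9:A, 10:A
edges: (9,7,f); (9,10,a); (10,2,f); (10,7,a)


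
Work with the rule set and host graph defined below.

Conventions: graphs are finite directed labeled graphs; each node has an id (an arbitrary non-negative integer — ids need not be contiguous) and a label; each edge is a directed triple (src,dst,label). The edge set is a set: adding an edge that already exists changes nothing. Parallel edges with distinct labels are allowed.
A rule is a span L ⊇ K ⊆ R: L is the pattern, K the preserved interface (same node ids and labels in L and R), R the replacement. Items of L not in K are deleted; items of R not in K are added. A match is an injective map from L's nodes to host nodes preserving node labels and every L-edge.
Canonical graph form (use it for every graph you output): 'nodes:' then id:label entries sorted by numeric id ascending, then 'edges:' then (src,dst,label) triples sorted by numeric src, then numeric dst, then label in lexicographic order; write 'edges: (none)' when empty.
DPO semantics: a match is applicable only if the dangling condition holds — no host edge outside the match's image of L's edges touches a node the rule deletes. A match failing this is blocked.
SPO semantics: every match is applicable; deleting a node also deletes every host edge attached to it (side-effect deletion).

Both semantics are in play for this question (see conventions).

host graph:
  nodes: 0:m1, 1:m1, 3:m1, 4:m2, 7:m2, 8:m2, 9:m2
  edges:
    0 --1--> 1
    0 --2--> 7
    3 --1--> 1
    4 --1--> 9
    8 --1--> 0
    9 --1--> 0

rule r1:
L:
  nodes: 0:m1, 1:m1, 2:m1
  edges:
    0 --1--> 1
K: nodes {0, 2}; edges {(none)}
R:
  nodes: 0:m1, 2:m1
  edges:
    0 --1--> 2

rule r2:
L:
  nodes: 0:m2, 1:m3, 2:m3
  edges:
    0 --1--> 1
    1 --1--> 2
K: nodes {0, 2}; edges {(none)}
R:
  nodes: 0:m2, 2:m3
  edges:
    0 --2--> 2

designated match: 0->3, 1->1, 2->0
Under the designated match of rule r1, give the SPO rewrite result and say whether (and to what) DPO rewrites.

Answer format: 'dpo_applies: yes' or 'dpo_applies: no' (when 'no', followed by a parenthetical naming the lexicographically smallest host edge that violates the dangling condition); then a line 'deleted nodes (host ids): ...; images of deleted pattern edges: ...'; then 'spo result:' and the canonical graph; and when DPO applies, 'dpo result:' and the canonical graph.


dpo_applies: no
(the rule deletes node 1, which keeps host edge (0,1,1) outside the match image — the dangling condition fails, DPO blocks; SPO proceeds and side-deletes such edges)
deleted nodes (host ids): 1; images of deleted pattern edges: (3,1,1)
spo result:
nodes: 0:m1, 3:m1, 4:m2, 7:m2, 8:m2, 9:m2
edges: (0,7,2); (3,0,1); (4,9,1); (8,0,1); (9,0,1)


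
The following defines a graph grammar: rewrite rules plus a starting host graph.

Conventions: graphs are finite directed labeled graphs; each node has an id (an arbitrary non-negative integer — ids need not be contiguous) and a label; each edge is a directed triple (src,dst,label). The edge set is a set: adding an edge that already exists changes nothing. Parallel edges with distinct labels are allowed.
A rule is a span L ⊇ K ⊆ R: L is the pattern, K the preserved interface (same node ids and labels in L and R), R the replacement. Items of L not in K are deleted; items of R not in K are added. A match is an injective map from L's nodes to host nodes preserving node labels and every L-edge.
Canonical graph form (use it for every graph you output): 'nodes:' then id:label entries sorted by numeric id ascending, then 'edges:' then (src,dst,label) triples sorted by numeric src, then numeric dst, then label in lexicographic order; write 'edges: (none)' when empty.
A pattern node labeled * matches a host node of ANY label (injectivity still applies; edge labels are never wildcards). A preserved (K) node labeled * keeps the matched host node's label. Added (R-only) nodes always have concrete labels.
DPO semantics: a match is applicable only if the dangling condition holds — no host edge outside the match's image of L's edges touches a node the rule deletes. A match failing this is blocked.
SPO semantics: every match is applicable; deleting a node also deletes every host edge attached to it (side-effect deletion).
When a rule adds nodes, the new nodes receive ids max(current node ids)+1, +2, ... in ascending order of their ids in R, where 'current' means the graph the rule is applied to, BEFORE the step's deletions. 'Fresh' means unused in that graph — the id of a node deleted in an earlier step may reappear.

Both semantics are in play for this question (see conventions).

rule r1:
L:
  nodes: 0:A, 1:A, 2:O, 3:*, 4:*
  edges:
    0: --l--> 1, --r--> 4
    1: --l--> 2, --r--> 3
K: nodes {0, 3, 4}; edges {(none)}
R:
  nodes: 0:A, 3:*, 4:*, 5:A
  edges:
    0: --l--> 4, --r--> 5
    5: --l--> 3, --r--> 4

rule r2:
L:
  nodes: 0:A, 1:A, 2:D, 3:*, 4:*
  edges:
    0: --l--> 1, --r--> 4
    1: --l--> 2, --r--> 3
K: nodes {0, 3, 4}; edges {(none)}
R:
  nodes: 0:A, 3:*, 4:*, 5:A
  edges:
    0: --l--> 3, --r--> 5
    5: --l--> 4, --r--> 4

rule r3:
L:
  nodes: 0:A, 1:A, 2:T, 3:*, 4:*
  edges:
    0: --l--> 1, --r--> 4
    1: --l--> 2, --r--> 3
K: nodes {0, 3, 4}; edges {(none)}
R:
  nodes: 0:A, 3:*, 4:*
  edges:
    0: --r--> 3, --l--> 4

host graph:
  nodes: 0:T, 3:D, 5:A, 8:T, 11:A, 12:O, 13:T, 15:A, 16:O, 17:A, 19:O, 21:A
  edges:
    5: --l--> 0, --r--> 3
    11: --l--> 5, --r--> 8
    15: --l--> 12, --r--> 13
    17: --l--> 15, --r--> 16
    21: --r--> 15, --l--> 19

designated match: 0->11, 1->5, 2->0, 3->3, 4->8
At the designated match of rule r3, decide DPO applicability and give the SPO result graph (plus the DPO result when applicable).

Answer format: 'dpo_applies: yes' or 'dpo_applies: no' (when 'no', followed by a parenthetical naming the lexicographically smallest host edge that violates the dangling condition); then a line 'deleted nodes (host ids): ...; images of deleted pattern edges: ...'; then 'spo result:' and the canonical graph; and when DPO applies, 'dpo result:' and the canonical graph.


dpo_applies: yes
deleted nodes (host ids): 0, 5; images of deleted pattern edges: (5,0,l); (5,3,r); (11,5,l); (11,8,r)
spo result:
nodes: 3:D, 8:T, 11:A, 12:O, 13:T, 15:A, 16:O, 17:A, 19:O, 21:A
edges: (11,3,r); (11,8,l); (15,12,l); (15,13,r); (17,15,l); (17,16,r); (21,15,r); (21,19,l)
dpo result:
nodes: 3:D, 8:T, 11:A, 12:O, 13:T, 15:A, 16:O, 17:A, 19:O, 21:A
edges: (11,3,r); (11,8,l); (15,12,l); (15,13,r); (17,15,l); (17,16,r); (21,15,r); (21,19,l)


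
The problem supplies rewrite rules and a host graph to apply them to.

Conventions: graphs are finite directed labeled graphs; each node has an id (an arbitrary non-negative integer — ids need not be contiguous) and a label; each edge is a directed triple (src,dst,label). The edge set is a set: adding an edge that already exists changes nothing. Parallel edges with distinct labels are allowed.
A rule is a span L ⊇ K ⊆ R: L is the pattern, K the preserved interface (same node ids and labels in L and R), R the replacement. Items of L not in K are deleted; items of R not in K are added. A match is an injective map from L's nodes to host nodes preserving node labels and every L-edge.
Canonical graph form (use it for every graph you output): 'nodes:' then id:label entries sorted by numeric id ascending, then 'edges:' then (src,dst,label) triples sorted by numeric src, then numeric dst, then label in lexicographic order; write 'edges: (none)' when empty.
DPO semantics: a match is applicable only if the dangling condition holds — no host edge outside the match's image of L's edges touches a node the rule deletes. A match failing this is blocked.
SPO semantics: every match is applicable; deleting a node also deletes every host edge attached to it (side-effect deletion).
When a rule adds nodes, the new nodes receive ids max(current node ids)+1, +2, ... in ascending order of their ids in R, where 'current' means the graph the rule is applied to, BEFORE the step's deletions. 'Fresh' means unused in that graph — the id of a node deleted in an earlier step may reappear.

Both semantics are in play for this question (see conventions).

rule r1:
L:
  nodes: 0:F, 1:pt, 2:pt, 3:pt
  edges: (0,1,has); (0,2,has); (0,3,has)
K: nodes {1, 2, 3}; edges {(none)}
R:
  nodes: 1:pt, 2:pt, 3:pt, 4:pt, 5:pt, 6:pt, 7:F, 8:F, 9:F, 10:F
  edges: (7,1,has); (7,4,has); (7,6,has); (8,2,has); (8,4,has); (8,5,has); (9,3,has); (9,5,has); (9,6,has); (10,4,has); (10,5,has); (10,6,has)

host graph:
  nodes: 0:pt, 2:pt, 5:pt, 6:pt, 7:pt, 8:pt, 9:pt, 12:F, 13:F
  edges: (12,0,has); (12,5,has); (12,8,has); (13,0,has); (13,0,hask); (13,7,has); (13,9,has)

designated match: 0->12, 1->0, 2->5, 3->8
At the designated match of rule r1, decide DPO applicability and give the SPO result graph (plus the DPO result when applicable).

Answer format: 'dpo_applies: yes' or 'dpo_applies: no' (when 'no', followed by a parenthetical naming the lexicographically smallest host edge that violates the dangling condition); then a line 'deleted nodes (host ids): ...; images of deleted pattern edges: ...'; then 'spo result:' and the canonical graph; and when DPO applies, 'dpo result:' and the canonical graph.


dpo_applies: yes
deleted nodes (host ids): 12; images of deleted pattern edges: (12,0,has); (12,5,has); (12,8,has)
spo result:
nodes: 0:pt, 2:pt, 5:pt, 6:pt, 7:pt, 8:pt, 9:pt, 13:F, 14:pt, 15:pt, 16:pt, 17:F, 18:F, 19:F, 20:F
edges: (13,0,has); (13,0,hask); (13,7,has); (13,9,has); (17,0,has); (17,14,has); (17,16,has); (18,5,has); (18,14,has); (18,15,has); (19,8,has); (19,15,has); (19,16,has); (20,14,has); (20,15,has); (20,16,has)
dpo result:
nodes: 0:pt, 2:pt, 5:pt, 6:pt, 7:pt, 8:pt, 9:pt, 13:F, 14:pt, 15:pt, 16:pt, 17:F, 18:F, 19:F, 20:F
edges: (13,0,has); (13,0,hask); (13,7,has); (13,9,has); (17,0,has); (17,14,has); (17,16,has); (18,5,has); (18,14,has); (18,15,has); (19,8,has); (19,15,has); (19,16,has); (20,14,has); (20,15,has); (20,16,has)


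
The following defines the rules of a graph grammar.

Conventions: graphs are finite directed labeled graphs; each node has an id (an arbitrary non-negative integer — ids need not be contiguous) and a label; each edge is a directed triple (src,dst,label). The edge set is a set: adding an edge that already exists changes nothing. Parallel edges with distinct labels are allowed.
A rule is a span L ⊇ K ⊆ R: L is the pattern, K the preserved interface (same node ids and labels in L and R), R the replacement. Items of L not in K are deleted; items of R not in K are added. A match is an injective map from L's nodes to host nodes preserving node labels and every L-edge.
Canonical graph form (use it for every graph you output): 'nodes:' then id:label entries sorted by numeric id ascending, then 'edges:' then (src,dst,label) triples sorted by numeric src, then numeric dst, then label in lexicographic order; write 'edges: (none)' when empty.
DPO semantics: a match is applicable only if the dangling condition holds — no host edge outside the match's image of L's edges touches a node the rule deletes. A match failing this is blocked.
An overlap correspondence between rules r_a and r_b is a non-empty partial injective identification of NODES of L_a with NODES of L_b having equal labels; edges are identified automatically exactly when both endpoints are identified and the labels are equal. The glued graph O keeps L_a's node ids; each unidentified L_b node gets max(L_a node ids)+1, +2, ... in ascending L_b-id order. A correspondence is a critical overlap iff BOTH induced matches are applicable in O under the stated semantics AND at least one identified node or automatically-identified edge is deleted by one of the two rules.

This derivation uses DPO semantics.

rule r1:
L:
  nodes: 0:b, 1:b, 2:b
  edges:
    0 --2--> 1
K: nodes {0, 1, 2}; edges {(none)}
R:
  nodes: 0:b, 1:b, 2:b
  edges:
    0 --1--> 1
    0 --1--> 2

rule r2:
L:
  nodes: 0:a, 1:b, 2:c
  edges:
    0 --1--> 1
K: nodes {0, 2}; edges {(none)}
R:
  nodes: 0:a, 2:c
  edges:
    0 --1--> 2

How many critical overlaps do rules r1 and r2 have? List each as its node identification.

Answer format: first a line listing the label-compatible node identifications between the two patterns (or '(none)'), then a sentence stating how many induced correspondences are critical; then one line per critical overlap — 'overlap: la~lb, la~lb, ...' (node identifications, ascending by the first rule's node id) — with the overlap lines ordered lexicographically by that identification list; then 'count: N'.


label-compatible node identifications between L(r1) and L(r2): 0~1, 1~1, 2~1
1 of the induced correspondences is a critical overlap of r1 and r2.
overlap: 2~1
count: 1


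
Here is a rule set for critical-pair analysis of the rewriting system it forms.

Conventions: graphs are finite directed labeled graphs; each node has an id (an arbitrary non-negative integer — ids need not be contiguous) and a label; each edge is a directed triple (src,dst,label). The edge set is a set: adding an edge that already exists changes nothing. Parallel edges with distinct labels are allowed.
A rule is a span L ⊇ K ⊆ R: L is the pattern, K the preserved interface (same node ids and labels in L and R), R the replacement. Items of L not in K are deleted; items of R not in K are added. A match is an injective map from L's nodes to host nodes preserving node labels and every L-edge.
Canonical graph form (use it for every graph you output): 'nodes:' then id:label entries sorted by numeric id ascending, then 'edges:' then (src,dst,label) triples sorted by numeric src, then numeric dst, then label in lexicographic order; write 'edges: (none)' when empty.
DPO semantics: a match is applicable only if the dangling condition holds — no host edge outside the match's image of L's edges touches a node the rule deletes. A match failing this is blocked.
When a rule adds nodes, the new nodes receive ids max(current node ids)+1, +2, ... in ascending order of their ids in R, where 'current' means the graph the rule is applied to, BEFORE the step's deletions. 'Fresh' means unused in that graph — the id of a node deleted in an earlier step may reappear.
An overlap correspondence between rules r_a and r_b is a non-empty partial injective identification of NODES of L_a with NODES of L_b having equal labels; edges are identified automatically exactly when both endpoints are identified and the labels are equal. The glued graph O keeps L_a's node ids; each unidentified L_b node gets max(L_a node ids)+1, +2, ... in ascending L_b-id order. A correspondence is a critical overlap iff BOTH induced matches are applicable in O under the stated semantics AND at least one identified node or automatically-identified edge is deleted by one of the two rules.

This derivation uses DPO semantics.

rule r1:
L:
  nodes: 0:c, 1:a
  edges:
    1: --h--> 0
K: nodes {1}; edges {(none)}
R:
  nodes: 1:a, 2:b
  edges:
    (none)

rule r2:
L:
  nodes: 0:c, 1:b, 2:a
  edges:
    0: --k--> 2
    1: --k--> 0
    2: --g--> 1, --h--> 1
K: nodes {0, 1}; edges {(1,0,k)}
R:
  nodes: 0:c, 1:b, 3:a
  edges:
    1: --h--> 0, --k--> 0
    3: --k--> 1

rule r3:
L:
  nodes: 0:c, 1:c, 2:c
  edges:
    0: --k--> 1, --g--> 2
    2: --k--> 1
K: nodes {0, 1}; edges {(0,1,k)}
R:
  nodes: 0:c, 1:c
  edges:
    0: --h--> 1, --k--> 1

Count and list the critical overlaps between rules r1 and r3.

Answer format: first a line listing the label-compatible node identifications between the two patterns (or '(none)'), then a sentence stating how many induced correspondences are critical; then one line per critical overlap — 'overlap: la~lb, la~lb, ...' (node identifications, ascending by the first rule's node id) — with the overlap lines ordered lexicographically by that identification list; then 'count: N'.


label-compatible node identifications between L(r1) and L(r3): 0~0, 0~1, 0~2
0 of the induced correspondences are critical overlaps of r1 and r3.
count: 0


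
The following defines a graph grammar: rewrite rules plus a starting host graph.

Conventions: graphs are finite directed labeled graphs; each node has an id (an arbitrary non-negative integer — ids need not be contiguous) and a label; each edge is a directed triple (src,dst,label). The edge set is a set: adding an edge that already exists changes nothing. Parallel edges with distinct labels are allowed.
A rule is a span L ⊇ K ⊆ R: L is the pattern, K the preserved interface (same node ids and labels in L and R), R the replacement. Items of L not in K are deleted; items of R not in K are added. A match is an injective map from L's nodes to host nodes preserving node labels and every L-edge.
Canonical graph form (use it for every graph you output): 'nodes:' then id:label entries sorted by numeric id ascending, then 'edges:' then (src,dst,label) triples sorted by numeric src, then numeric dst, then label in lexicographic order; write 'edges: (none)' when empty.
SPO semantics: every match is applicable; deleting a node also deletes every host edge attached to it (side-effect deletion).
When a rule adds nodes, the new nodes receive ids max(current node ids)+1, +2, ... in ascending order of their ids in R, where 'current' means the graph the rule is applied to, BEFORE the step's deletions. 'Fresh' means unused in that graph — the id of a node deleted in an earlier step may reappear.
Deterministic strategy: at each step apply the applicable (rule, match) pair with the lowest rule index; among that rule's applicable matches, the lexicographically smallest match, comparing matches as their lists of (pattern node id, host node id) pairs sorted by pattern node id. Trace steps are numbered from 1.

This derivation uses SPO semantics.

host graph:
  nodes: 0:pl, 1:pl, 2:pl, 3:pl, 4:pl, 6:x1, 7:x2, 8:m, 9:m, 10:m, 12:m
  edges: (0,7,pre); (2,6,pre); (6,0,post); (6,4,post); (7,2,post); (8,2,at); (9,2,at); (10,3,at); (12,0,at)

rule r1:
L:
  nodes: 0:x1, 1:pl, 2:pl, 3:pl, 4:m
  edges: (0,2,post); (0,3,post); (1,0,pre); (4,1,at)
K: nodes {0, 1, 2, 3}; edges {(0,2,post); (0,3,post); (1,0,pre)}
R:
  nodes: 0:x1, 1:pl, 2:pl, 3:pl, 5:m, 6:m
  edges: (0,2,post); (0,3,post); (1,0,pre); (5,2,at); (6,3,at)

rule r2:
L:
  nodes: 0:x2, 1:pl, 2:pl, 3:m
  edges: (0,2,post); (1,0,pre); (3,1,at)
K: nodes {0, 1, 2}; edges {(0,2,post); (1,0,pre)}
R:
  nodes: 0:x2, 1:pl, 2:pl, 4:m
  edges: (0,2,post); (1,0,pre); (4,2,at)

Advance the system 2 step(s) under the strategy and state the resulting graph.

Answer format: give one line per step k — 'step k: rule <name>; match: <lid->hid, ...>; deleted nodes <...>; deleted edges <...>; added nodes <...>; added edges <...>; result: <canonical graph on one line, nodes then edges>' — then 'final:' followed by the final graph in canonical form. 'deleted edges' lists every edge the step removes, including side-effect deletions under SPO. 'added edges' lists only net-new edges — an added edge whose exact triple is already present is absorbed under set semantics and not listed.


step 1: rule r1; match: 0->6, 1->2, 2->0, 3->4, 4->8; deleted nodes 8; deleted edges (8,2,at); added nodes 13, 14; added edges (13,0,at); (14,4,at); result: nodes: 0:pl, 1:pl, 2:pl, 3:pl, 4:pl, 6:x1, 7:x2, 9:m, 10:m, 12:m, 13:m, 14:m edges: (0,7,pre); (2,6,pre); (6,0,post); (6,4,post); (7,2,post); (9,2,at); (10,3,at); (12,0,at); (13,0,at); (14,4,at)
step 2: rule r1; match: 0->6, 1->2, 2->0, 3->4, 4->9; deleted nodes 9; deleted edges (9,2,at); added nodes 15, 16; added edges (15,0,at); (16,4,at); result: nodes: 0:pl, 1:pl, 2:pl, 3:pl, 4:pl, 6:x1, 7:x2, 10:m, 12:m, 13:m, 14:m, 15:m, 16:m edges: (0,7,pre); (2,6,pre); (6,0,post); (6,4,post); (7,2,post); (10,3,at); (12,0,at); (13,0,at); (14,4,at); (15,0,at); (16,4,at)
final:
nodes: 0:pl, 1:pl, 2:pl, 3:pl, 4:pl, 6:x1, 7:x2, 10:m, 12:m, 13:m, 14:m, 15:m, 16:m
edges: (0,7,pre); (2,6,pre); (6,0,post); (6,4,post); (7,2,post); (10,3,at); (12,0,at); (13,0,at); (14,4,at); (15,0,at); (16,4,at)


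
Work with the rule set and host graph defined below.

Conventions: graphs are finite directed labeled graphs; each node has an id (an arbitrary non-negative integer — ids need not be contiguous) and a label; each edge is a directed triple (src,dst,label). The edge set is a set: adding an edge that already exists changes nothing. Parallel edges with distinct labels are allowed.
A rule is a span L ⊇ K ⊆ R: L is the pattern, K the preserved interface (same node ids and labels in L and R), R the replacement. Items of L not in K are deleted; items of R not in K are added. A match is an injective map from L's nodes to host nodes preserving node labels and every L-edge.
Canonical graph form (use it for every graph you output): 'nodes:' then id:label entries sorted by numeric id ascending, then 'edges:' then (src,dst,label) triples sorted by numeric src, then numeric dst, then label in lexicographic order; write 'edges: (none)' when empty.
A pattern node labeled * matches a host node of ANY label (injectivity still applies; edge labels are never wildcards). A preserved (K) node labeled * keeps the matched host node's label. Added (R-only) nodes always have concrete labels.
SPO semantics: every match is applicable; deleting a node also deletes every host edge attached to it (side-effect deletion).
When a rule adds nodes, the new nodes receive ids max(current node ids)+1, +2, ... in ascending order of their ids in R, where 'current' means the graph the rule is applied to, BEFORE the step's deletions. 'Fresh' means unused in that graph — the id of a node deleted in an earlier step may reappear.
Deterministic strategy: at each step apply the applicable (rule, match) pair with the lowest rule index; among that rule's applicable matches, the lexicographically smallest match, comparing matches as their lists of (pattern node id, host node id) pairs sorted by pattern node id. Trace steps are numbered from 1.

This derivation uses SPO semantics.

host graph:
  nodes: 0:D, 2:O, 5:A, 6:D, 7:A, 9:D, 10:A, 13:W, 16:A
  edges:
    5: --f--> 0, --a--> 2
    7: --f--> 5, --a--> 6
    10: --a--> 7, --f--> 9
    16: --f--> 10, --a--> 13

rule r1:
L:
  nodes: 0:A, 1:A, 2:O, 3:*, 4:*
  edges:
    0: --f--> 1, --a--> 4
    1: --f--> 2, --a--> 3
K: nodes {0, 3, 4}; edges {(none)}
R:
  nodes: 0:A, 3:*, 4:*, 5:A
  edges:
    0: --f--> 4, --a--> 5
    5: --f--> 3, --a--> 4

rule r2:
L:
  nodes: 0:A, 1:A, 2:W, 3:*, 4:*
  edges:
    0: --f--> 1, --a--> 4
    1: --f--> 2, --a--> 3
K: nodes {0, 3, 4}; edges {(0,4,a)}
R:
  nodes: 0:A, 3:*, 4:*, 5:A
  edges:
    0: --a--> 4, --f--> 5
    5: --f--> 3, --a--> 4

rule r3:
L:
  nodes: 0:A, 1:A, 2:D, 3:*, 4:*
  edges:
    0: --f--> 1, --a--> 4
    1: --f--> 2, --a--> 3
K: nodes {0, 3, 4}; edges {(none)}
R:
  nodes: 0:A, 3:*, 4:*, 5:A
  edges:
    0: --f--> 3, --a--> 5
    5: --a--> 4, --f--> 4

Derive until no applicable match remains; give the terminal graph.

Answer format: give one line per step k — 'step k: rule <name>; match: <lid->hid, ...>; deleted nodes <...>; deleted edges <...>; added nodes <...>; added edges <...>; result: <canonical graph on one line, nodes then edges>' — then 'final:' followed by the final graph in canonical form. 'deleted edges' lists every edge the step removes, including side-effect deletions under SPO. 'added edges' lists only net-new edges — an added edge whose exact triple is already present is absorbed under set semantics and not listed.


step 1: rule r3; match: 0->7, 1->5, 2->0, 3->2, 4->6; deleted nodes 0, 5; deleted edges (5,0,f); (5,2,a); (7,5,f); (7,6,a); added nodes 17; added edges (7,2,f); (7,17,a); (17,6,a); (17,6,f); result: nodes: 2:O, 6:D, 7:A, 9:D, 10:A, 13:W, 16:A, 17:A edges: (7,2,f); (7,17,a); (10,7,a); (10,9,f); (16,10,f); (16,13,a); (17,6,a); (17,6,f)
step 2: rule r3; match: 0->16, 1->10, 2->9, 3->7, 4->13; deleted nodes 9, 10; deleted edges (10,7,a); (10,9,f); (16,10,f); (16,13,a); added nodes 18; added edges (16,7,f); (16,18,a); (18,13,a); (18,13,f); result: nodes: 2:O, 6:D, 7:A, 13:W, 16:A, 17:A, 18:A edges: (7,2,f); (7,17,a); (16,7,f); (16,18,a); (17,6,a); (17,6,f); (18,13,a); (18,13,f)
step 3: rule r1; match: 0->16, 1->7, 2->2, 3->17, 4->18; deleted nodes 2, 7; deleted edges (7,2,f); (7,17,a); (16,7,f); (16,18,a); added nodes 19; added edges (16,18,f); (16,19,a); (19,17,f); (19,18,a); result: nodes: 6:D, 13:W, 16:A, 17:A, 18:A, 19:A edges: (16,18,f); (16,19,a); (17,6,a); (17,6,f); (18,13,a); (18,13,f); (19,17,f); (19,18,a)
final:
nodes: 6:D, 13:W, 16:A, 17:A, 18:A, 19:A
edges: (16,18,f); (16,19,a); (17,6,a); (17,6,f); (18,13,a); (18,13,f); (19,17,f); (19,18,a)


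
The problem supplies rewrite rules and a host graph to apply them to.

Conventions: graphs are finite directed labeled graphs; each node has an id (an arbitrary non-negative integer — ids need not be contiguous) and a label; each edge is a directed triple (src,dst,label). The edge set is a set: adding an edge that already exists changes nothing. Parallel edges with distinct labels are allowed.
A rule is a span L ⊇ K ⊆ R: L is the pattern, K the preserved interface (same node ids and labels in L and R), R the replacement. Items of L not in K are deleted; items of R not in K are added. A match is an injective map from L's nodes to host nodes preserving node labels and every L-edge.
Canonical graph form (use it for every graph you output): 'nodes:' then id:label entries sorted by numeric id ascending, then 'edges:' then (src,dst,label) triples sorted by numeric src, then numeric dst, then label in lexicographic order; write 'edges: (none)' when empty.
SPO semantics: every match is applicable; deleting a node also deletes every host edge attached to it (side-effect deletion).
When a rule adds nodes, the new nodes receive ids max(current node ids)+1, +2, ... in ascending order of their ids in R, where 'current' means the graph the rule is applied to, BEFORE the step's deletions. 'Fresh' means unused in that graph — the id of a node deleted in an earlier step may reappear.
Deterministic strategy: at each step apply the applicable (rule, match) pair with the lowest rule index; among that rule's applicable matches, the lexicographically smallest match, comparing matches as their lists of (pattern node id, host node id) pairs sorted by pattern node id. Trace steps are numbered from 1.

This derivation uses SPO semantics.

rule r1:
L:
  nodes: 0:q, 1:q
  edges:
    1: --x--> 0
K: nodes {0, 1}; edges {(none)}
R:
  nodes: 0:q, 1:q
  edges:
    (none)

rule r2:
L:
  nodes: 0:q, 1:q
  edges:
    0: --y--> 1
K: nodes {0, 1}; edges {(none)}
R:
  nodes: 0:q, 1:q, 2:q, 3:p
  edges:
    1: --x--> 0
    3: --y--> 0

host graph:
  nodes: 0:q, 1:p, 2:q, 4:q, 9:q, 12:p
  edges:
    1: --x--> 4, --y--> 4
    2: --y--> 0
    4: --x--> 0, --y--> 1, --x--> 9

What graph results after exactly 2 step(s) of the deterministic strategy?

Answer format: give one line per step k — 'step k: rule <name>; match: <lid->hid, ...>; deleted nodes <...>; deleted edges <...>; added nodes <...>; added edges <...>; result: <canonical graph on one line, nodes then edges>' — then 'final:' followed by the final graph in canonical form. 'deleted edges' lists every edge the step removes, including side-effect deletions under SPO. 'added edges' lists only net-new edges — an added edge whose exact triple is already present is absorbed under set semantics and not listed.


step 1: rule r1; match: 0->0, 1->4; deleted nodes (none); deleted edges (4,0,x); added nodes (none); added edges (none); result: nodes: 0:q, 1:p, 2:q, 4:q, 9:q, 12:p edges: (1,4,x); (1,4,y); (2,0,y); (4,1,y); (4,9,x)
step 2: rule r1; match: 0->9, 1->4; deleted nodes (none); deleted edges (4,9,x); added nodes (none); added edges (none); result: nodes: 0:q, 1:p, 2:q, 4:q, 9:q, 12:p edges: (1,4,x); (1,4,y); (2,0,y); (4,1,y)
final:
nodes: 0:q, 1:p, 2:q, 4:q, 9:q, 12:p
edges: (1,4,x); (1,4,y); (2,0,y); (4,1,y)


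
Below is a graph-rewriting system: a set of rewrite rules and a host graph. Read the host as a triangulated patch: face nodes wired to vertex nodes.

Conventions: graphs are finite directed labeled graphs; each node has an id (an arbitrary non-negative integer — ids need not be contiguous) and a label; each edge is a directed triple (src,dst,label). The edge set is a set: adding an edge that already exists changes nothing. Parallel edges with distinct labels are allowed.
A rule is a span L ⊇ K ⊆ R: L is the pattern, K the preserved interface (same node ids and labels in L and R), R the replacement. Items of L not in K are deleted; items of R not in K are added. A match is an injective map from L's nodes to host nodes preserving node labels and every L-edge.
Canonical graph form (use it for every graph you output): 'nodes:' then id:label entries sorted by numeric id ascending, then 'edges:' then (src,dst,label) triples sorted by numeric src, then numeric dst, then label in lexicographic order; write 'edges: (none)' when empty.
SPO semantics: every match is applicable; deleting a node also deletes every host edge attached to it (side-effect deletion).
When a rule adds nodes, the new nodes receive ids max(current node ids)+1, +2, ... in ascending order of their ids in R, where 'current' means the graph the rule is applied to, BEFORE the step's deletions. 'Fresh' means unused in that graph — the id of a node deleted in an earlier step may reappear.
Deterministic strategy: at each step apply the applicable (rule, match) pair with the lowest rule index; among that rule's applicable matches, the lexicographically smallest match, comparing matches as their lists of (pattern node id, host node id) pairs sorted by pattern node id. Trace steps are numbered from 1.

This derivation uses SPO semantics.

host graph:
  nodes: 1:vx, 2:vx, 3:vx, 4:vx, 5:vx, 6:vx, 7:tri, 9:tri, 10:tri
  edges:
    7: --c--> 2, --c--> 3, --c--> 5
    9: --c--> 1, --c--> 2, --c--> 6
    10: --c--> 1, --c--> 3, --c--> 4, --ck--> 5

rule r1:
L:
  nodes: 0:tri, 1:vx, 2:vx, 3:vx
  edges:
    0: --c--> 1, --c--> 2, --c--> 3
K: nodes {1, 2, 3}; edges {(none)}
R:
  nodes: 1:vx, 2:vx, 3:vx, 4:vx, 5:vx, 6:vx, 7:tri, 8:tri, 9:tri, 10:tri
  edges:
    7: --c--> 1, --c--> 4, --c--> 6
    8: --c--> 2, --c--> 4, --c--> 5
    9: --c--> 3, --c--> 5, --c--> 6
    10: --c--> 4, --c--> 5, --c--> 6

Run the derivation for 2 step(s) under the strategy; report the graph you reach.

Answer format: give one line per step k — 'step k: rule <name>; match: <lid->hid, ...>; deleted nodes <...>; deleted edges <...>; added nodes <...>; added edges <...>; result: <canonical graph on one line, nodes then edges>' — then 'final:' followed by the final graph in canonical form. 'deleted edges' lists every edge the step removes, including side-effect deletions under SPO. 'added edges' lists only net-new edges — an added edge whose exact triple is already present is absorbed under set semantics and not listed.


step 1: rule r1; match: 0->7, 1->2, 2->3, 3->5; deleted nodes 7; deleted edges (7,2,c); (7,3,c); (7,5,c); added nodes 11, 12, 13, 14, 15, 16, 17; added edges (14,2,c); (14,11,c); (14,13,c); (15,3,c); (15,11,c); (15,12,c); (16,5,c); (16,12,c); (16,13,c); (17,11,c); (17,12,c); (17,13,c); result: nodes: 1:vx, 2:vx, 3:vx, 4:vx, 5:vx, 6:vx, 9:tri, 10:tri, 11:vx, 12:vx, 13:vx, 14:tri, 15:tri, 16:tri, 17:tri edges: (9,1,c); (9,2,c); (9,6,c); (10,1,c); (10,3,c); (10,4,c); (10,5,ck); (14,2,c); (14,11,c); (14,13,c); (15,3,c); (15,11,c); (15,12,c); (16,5,c); (16,12,c); (16,13,c); (17,11,c); (17,12,c); (17,13,c)
step 2: rule r1; match: 0->9, 1->1, 2->2, 3->6; deleted nodes 9; deleted edges (9,1,c); (9,2,c); (9,6,c); added nodes 18, 19, 20, 21, 22, 23, 24; added edges (21,1,c); (21,18,c); (21,20,c); (22,2,c); (22,18,c); (22,19,c); (23,6,c); (23,19,c); (23,20,c); (24,18,c); (24,19,c); (24,20,c); result: nodes: 1:vx, 2:vx, 3:vx, 4:vx, 5:vx, 6:vx, 10:tri, 11:vx, 12:vx, 13:vx, 14:tri, 15:tri, 16:tri, 17:tri, 18:vx, 19:vx, 20:vx, 21:tri, 22:tri, 23:tri, 24:tri edges: (10,1,c); (10,3,c); (10,4,c); (10,5,ck); (14,2,c); (14,11,c); (14,13,c); (15,3,c); (15,11,c); (15,12,c); (16,5,c); (16,12,c); (16,13,c); (17,11,c); (17,12,c); (17,13,c); (21,1,c); (21,18,c); (21,20,c); (22,2,c); (22,18,c); (22,19,c); (23,6,c); (23,19,c); (23,20,c); (24,18,c); (24,19,c); (24,20,c)
final:
nodes: 1:vx, 2:vx, 3:vx, 4:vx, 5:vx, 6:vx, 10:tri, 11:vx, 12:vx, 13:vx, 14:tri, 15:tri, 16:tri, 17:tri, 18:vx, 19:vx, 20:vx, 21:tri, 22:tri, 23:tri, 24:tri
edges: (10,1,c); (10,3,c); (10,4,c); (10,5,ck); (14,2,c); (14,11,c); (14,13,c); (15,3,c); (15,11,c); (15,12,c); (16,5,c); (16,12,c); (16,13,c); (17,11,c); (17,12,c); (17,13,c); (21,1,c); (21,18,c); (21,20,c); (22,2,c); (22,18,c); (22,19,c); (23,6,c); (23,19,c); (23,20,c); (24,18,c); (24,19,c); (24,20,c)
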